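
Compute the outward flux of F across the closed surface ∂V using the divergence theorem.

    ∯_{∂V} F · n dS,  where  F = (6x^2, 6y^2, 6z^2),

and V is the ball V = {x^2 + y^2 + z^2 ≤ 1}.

By the divergence theorem,

    ∯_{∂V} F · n dS = ∭_V (∇ · F) dV.

Compute the divergence:
    ∇ · F = ∂F_x/∂x + ∂F_y/∂y + ∂F_z/∂z = 12x + 12y + 12z.

In spherical coordinates, x = ρ sin(φ) cos(θ), y = ρ sin(φ) sin(θ), z = ρ cos(φ), dV = ρ^2 sin(φ) dρ dφ dθ, with 0 ≤ ρ ≤ 1, 0 ≤ φ ≤ π, 0 ≤ θ ≤ 2π.

The integrand, after substitution and multiplying by the volume element, becomes (12ρ (sqrt(2)sin(φ)sin(θ + π/4) + cos(φ))) · ρ^2 sin(φ), so

    ∭_V (∇·F) dV = ∫_0^{2π} ∫_0^{π} ∫_0^{1} (12ρ (sqrt(2)sin(φ)sin(θ + π/4) + cos(φ))) · ρ^2 sin(φ) dρ dφ dθ.

Inner (ρ from 0 to 1): 3(sqrt(2)sin(φ)sin(θ + π/4) + cos(φ))sin(φ).
Middle (φ from 0 to π): 3sqrt(2)π sin(θ + π/4)/2.
Outer (θ from 0 to 2π): 0.

Therefore ∯_{∂V} F · n dS = 0.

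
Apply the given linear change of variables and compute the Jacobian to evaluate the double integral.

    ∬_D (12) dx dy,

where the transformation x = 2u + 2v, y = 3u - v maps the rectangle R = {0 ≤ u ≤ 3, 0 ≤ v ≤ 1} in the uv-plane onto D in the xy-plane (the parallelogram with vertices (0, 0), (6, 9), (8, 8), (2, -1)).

Compute the Jacobian determinant of (x, y) with respect to (u, v):

    ∂(x,y)/∂(u,v) = | 2  2 | = (2)(-1) - (2)(3) = -8.
                   | 3  -1 |

Its absolute value is |J| = 8 (the area scaling factor).

Substituting x = 2u + 2v, y = 3u - v into the integrand,

    12 → 12,

so the integral becomes

    ∬_R (12) · |J| du dv = ∫_0^3 ∫_0^1 (96) dv du.

Inner (v): 96.
Outer (u): 288.

Therefore ∬_D (12) dx dy = 288.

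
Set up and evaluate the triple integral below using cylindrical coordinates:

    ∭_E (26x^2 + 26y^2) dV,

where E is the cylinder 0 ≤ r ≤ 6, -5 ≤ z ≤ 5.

In cylindrical coordinates, x = r cos(θ), y = r sin(θ), z = z, and dV = r dr dθ dz.

The integrand becomes 26r^2, so

    ∭_E (26x^2 + 26y^2) dV = ∫_{0}^{2π} ∫_{0}^{6} ∫_{-5}^{5} (26r^2) · r dz dr dθ.

Inner (z): 260r^3.
Middle (r from 0 to 6): 84240.
Outer (θ): 168480π.

Therefore the triple integral equals 168480π.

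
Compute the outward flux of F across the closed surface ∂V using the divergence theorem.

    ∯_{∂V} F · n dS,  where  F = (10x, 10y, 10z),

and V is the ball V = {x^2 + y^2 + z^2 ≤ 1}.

By the divergence theorem,

    ∯_{∂V} F · n dS = ∭_V (∇ · F) dV.

Compute the divergence:
    ∇ · F = ∂F_x/∂x + ∂F_y/∂y + ∂F_z/∂z = 10 + 10 + 10 = 30.

In spherical coordinates, x = ρ sin(φ) cos(θ), y = ρ sin(φ) sin(θ), z = ρ cos(φ), dV = ρ^2 sin(φ) dρ dφ dθ, with 0 ≤ ρ ≤ 1, 0 ≤ φ ≤ π, 0 ≤ θ ≤ 2π.

The integrand, after substitution and multiplying by the volume element, becomes (30) · ρ^2 sin(φ), so

    ∭_V (∇·F) dV = ∫_0^{2π} ∫_0^{π} ∫_0^{1} (30) · ρ^2 sin(φ) dρ dφ dθ.

Inner (ρ from 0 to 1): 10sin(φ).
Middle (φ from 0 to π): 20.
Outer (θ from 0 to 2π): 40π.

Therefore ∯_{∂V} F · n dS = 40π.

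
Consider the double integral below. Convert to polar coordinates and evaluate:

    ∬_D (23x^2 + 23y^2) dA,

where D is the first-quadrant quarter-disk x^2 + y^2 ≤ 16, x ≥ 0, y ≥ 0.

The region D is 0 ≤ r ≤ 4, 0 ≤ θ ≤ π/2 in polar coordinates, where x = r cos(θ), y = r sin(θ), and dA = r dr dθ.

Under the substitution, the integrand becomes 23r^2, so

    ∬_D (23x^2 + 23y^2) dA = ∫_{0}^{π/2} ∫_{0}^{4} (23r^2) · r dr dθ.

Inner integral (in r): ∫_{0}^{4} (23r^2) · r dr = 1472.

Outer integral (in θ): ∫_{0}^{π/2} (1472) dθ = 736π.

Therefore ∬_D (23x^2 + 23y^2) dA = 736π.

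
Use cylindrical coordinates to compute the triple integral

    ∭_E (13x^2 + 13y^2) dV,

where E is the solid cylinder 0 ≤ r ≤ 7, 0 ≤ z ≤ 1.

In cylindrical coordinates, x = r cos(θ), y = r sin(θ), z = z, and dV = r dr dθ dz.

The integrand becomes 13r^2, so

    ∭_E (13x^2 + 13y^2) dV = ∫_{0}^{2π} ∫_{0}^{7} ∫_{0}^{1} (13r^2) · r dz dr dθ.

Inner (z): 13r^3.
Middle (r from 0 to 7): 31213/4.
Outer (θ): 31213π/2.

Therefore the triple integral equals 31213π/2.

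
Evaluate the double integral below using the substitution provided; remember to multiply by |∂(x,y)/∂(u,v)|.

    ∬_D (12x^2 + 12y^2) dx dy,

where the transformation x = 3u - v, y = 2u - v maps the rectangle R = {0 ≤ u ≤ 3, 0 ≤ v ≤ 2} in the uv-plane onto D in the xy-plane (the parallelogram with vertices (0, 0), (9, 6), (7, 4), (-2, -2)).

Compute the Jacobian determinant of (x, y) with respect to (u, v):

    ∂(x,y)/∂(u,v) = | 3  -1 | = (3)(-1) - (-1)(2) = -1.
                   | 2  -1 |

Its absolute value is |J| = 1 (the area scaling factor).

Substituting x = 3u - v, y = 2u - v into the integrand,

    12x^2 + 12y^2 → 156u^2 - 120u v + 24v^2,

so the integral becomes

    ∬_R (156u^2 - 120u v + 24v^2) · |J| du dv = ∫_0^3 ∫_0^2 (156u^2 - 120u v + 24v^2) dv du.

Inner (v): 312u^2 - 240u + 64.
Outer (u): 1920.

Therefore ∬_D (12x^2 + 12y^2) dx dy = 1920.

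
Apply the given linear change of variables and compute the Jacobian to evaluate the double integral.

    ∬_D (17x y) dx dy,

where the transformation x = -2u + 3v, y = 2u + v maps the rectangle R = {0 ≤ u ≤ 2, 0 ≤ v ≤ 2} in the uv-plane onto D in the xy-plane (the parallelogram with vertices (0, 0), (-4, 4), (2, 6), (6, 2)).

Compute the Jacobian determinant of (x, y) with respect to (u, v):

    ∂(x,y)/∂(u,v) = | -2  3 | = (-2)(1) - (3)(2) = -8.
                   | 2  1 |

Its absolute value is |J| = 8 (the area scaling factor).

Substituting x = -2u + 3v, y = 2u + v into the integrand,

    17x y → -68u^2 + 68u v + 51v^2,

so the integral becomes

    ∬_R (-68u^2 + 68u v + 51v^2) · |J| du dv = ∫_0^2 ∫_0^2 (-544u^2 + 544u v + 408v^2) dv du.

Inner (v): -1088u^2 + 1088u + 1088.
Outer (u): 4352/3.

Therefore ∬_D (17x y) dx dy = 4352/3.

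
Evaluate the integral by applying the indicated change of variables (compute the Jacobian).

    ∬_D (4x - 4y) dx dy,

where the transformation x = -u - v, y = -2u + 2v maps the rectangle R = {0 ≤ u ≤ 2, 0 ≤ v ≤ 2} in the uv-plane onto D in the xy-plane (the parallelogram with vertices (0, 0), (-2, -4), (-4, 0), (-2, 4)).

Compute the Jacobian determinant of (x, y) with respect to (u, v):

    ∂(x,y)/∂(u,v) = | -1  -1 | = (-1)(2) - (-1)(-2) = -4.
                   | -2  2 |

Its absolute value is |J| = 4 (the area scaling factor).

Substituting x = -u - v, y = -2u + 2v into the integrand,

    4x - 4y → 4u - 12v,

so the integral becomes

    ∬_R (4u - 12v) · |J| du dv = ∫_0^2 ∫_0^2 (16u - 48v) dv du.

Inner (v): 32u - 96.
Outer (u): -128.

Therefore ∬_D (4x - 4y) dx dy = -128.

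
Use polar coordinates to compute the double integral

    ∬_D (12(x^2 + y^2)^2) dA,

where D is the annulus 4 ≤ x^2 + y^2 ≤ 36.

The region D is 2 ≤ r ≤ 6, 0 ≤ θ ≤ 2π in polar coordinates, where x = r cos(θ), y = r sin(θ), and dA = r dr dθ.

Under the substitution, the integrand becomes 12r^4, so

    ∬_D (12(x^2 + y^2)^2) dA = ∫_{0}^{2π} ∫_{2}^{6} (12r^4) · r dr dθ.

Inner integral (in r): ∫_{2}^{6} (12r^4) · r dr = 93184.

Outer integral (in θ): ∫_{0}^{2π} (93184) dθ = 186368π.

Therefore ∬_D (12(x^2 + y^2)^2) dA = 186368π.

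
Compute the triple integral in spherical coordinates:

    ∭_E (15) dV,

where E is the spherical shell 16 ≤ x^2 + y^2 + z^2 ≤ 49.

In spherical coordinates, x = ρ sin(φ) cos(θ), y = ρ sin(φ) sin(θ), z = ρ cos(φ), and dV = ρ^2 sin(φ) dρ dφ dθ.

The integrand becomes 15, so

    ∭_E (15) dV = ∫_{0}^{2π} ∫_{0}^{π} ∫_{4}^{7} (15) · ρ^2 sin(φ) dρ dφ dθ.

Inner (ρ): 1395sin(φ).
Middle (φ): 2790.
Outer (θ): 5580π.

Therefore the triple integral equals 5580π.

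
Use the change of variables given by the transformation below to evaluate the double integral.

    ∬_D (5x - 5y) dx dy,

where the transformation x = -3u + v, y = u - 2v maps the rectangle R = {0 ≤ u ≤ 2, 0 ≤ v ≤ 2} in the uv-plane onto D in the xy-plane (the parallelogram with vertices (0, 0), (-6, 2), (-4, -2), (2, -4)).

Compute the Jacobian determinant of (x, y) with respect to (u, v):

    ∂(x,y)/∂(u,v) = | -3  1 | = (-3)(-2) - (1)(1) = 5.
                   | 1  -2 |

Its absolute value is |J| = 5 (the area scaling factor).

Substituting x = -3u + v, y = u - 2v into the integrand,

    5x - 5y → -20u + 15v,

so the integral becomes

    ∬_R (-20u + 15v) · |J| du dv = ∫_0^2 ∫_0^2 (-100u + 75v) dv du.

Inner (v): 150 - 200u.
Outer (u): -100.

Therefore ∬_D (5x - 5y) dx dy = -100.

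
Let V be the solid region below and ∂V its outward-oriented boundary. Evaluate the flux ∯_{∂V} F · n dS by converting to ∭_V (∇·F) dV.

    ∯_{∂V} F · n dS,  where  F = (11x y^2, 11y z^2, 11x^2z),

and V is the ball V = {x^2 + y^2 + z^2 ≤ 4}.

By the divergence theorem,

    ∯_{∂V} F · n dS = ∭_V (∇ · F) dV.

Compute the divergence:
    ∇ · F = ∂F_x/∂x + ∂F_y/∂y + ∂F_z/∂z = 11y^2 + 11z^2 + 11x^2 = 11x^2 + 11y^2 + 11z^2.

In spherical coordinates, x = ρ sin(φ) cos(θ), y = ρ sin(φ) sin(θ), z = ρ cos(φ), dV = ρ^2 sin(φ) dρ dφ dθ, with 0 ≤ ρ ≤ 2, 0 ≤ φ ≤ π, 0 ≤ θ ≤ 2π.

The integrand, after substitution and multiplying by the volume element, becomes (11ρ^2) · ρ^2 sin(φ), so

    ∭_V (∇·F) dV = ∫_0^{2π} ∫_0^{π} ∫_0^{2} (11ρ^2) · ρ^2 sin(φ) dρ dφ dθ.

Inner (ρ from 0 to 2): 352sin(φ)/5.
Middle (φ from 0 to π): 704/5.
Outer (θ from 0 to 2π): 1408π/5.

Therefore ∯_{∂V} F · n dS = 1408π/5.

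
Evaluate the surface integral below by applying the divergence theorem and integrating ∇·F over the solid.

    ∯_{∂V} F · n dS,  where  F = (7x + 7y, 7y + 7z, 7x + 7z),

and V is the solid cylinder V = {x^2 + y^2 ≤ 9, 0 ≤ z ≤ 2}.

By the divergence theorem,

    ∯_{∂V} F · n dS = ∭_V (∇ · F) dV.

Compute the divergence:
    ∇ · F = ∂F_x/∂x + ∂F_y/∂y + ∂F_z/∂z = 7 + 7 + 7 = 21.

In cylindrical coordinates, x = r cos(θ), y = r sin(θ), z = z, dV = r dr dθ dz, with 0 ≤ r ≤ 3, 0 ≤ θ ≤ 2π, 0 ≤ z ≤ 2.

The integrand, after substitution and multiplying by the volume element, becomes (21) · r, so

    ∭_V (∇·F) dV = ∫_0^{2π} ∫_0^{3} ∫_0^{2} (21) · r dz dr dθ.

Inner (z from 0 to 2): 42r.
Middle (r from 0 to 3): 189.
Outer (θ from 0 to 2π): 378π.

Therefore ∯_{∂V} F · n dS = 378π.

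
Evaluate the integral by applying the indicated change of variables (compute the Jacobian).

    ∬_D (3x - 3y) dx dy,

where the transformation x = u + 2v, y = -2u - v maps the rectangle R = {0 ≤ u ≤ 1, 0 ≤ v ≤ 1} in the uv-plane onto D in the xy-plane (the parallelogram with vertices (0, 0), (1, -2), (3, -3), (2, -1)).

Compute the Jacobian determinant of (x, y) with respect to (u, v):

    ∂(x,y)/∂(u,v) = | 1  2 | = (1)(-1) - (2)(-2) = 3.
                   | -2  -1 |

Its absolute value is |J| = 3 (the area scaling factor).

Substituting x = u + 2v, y = -2u - v into the integrand,

    3x - 3y → 9u + 9v,

so the integral becomes

    ∬_R (9u + 9v) · |J| du dv = ∫_0^1 ∫_0^1 (27u + 27v) dv du.

Inner (v): 27u + 27/2.
Outer (u): 27.

Therefore ∬_D (3x - 3y) dx dy = 27.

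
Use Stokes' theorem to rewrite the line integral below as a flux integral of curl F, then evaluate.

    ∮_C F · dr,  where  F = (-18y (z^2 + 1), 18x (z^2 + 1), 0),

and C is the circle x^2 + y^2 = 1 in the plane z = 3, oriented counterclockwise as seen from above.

Let S be the flat disk x^2 + y^2 ≤ 1 in the plane z = 3, with upward unit normal n̂ = ẑ. By Stokes' theorem,

    ∮_C F · dr = ∬_S (∇ × F) · n̂ dS = ∬_D (curl F)_z dA,

where D is the disk x^2 + y^2 ≤ 1.

Compute the curl of F = (-18y (z^2 + 1), 18x (z^2 + 1), 0):
    (∇ × F)_x = ∂F_z/∂y - ∂F_y/∂z = -36x z,
    (∇ × F)_y = ∂F_x/∂z - ∂F_z/∂x = -36y z,
    (∇ × F)_z = ∂F_y/∂x - ∂F_x/∂y = 36z^2 + 36.

On z = 3, (curl F)_z = 360.

Convert to polar (x = r cos θ, y = r sin θ, dA = r dr dθ); the integrand becomes 360, so

    ∬_D (curl F)_z dA = ∫_0^{2π} ∫_0^{1} (360) · r dr dθ.

Inner (r from 0 to 1): 180.
Outer (θ from 0 to 2π): 360π.

Therefore ∮_C F · dr = 360π.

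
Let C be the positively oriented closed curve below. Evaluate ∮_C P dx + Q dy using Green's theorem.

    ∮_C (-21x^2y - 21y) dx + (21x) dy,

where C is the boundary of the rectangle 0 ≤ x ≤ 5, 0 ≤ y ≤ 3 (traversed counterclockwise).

Green's theorem converts the closed line integral into a double integral over the enclosed region D:

    ∮_C P dx + Q dy = ∬_D (∂Q/∂x - ∂P/∂y) dA.

Here P = -21x^2y - 21y, Q = 21x, so

    ∂Q/∂x = 21,    ∂P/∂y = -21x^2 - 21,
    ∂Q/∂x - ∂P/∂y = 21x^2 + 42.

D is the region 0 ≤ x ≤ 5, 0 ≤ y ≤ 3. Evaluating the double integral:

    ∬_D (21x^2 + 42) dA = ∫_0^{5} ∫_0^{3} (21x^2 + 42) dy dx.

Inner (y from 0 to 3): 63x^2 + 126.
Outer (x from 0 to 5): 3255.

Therefore ∮_C P dx + Q dy = 3255.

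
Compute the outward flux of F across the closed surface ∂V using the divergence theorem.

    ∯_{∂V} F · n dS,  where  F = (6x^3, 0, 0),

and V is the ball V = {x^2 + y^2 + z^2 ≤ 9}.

By the divergence theorem,

    ∯_{∂V} F · n dS = ∭_V (∇ · F) dV.

Compute the divergence:
    ∇ · F = ∂F_x/∂x + ∂F_y/∂y + ∂F_z/∂z = 18x^2 + 0 + 0 = 18x^2.

In spherical coordinates, x = ρ sin(φ) cos(θ), y = ρ sin(φ) sin(θ), z = ρ cos(φ), dV = ρ^2 sin(φ) dρ dφ dθ, with 0 ≤ ρ ≤ 3, 0 ≤ φ ≤ π, 0 ≤ θ ≤ 2π.

The integrand, after substitution and multiplying by the volume element, becomes (18ρ^2sin(φ)^2cos(θ)^2) · ρ^2 sin(φ), so

    ∭_V (∇·F) dV = ∫_0^{2π} ∫_0^{π} ∫_0^{3} (18ρ^2sin(φ)^2cos(θ)^2) · ρ^2 sin(φ) dρ dφ dθ.

Inner (ρ from 0 to 3): 4374sin(φ)^3cos(θ)^2/5.
Middle (φ from 0 to π): 5832cos(θ)^2/5.
Outer (θ from 0 to 2π): 5832π/5.

Therefore ∯_{∂V} F · n dS = 5832π/5.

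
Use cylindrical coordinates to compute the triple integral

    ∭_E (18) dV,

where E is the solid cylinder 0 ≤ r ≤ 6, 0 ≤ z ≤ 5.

In cylindrical coordinates, x = r cos(θ), y = r sin(θ), z = z, and dV = r dr dθ dz.

The integrand becomes 18, so

    ∭_E (18) dV = ∫_{0}^{2π} ∫_{0}^{6} ∫_{0}^{5} (18) · r dz dr dθ.

Inner (z): 90r.
Middle (r from 0 to 6): 1620.
Outer (θ): 3240π.

Therefore the triple integral equals 3240π.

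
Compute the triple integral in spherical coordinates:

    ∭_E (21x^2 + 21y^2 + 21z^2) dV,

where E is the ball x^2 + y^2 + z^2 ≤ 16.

In spherical coordinates, x = ρ sin(φ) cos(θ), y = ρ sin(φ) sin(θ), z = ρ cos(φ), and dV = ρ^2 sin(φ) dρ dφ dθ.

The integrand becomes 21ρ^2, so

    ∭_E (21x^2 + 21y^2 + 21z^2) dV = ∫_{0}^{2π} ∫_{0}^{π} ∫_{0}^{4} (21ρ^2) · ρ^2 sin(φ) dρ dφ dθ.

Inner (ρ): 21504sin(φ)/5.
Middle (φ): 43008/5.
Outer (θ): 86016π/5.

Therefore the triple integral equals 86016π/5.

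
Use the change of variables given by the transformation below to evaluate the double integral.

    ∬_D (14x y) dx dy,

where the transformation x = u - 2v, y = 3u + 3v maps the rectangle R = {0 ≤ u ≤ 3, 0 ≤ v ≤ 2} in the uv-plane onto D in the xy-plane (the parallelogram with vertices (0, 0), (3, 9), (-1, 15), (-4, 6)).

Compute the Jacobian determinant of (x, y) with respect to (u, v):

    ∂(x,y)/∂(u,v) = | 1  -2 | = (1)(3) - (-2)(3) = 9.
                   | 3  3 |

Its absolute value is |J| = 9 (the area scaling factor).

Substituting x = u - 2v, y = 3u + 3v into the integrand,

    14x y → 42u^2 - 42u v - 84v^2,

so the integral becomes

    ∬_R (42u^2 - 42u v - 84v^2) · |J| du dv = ∫_0^3 ∫_0^2 (378u^2 - 378u v - 756v^2) dv du.

Inner (v): 756u^2 - 756u - 2016.
Outer (u): -2646.

Therefore ∬_D (14x y) dx dy = -2646.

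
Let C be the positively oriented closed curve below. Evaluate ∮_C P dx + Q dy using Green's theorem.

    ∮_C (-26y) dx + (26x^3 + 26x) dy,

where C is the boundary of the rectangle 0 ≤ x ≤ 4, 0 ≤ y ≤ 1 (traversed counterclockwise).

Green's theorem converts the closed line integral into a double integral over the enclosed region D:

    ∮_C P dx + Q dy = ∬_D (∂Q/∂x - ∂P/∂y) dA.

Here P = -26y, Q = 26x^3 + 26x, so

    ∂Q/∂x = 78x^2 + 26,    ∂P/∂y = -26,
    ∂Q/∂x - ∂P/∂y = 78x^2 + 52.

D is the region 0 ≤ x ≤ 4, 0 ≤ y ≤ 1. Evaluating the double integral:

    ∬_D (78x^2 + 52) dA = ∫_0^{4} ∫_0^{1} (78x^2 + 52) dy dx.

Inner (y from 0 to 1): 78x^2 + 52.
Outer (x from 0 to 4): 1872.

Therefore ∮_C P dx + Q dy = 1872.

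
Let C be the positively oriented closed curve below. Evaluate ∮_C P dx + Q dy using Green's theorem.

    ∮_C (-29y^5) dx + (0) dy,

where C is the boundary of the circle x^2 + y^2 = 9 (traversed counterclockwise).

Green's theorem converts the closed line integral into a double integral over the enclosed region D:

    ∮_C P dx + Q dy = ∬_D (∂Q/∂x - ∂P/∂y) dA.

Here P = -29y^5, Q = 0, so

    ∂Q/∂x = 0,    ∂P/∂y = -145y^4,
    ∂Q/∂x - ∂P/∂y = 145y^4.

D is the region x^2 + y^2 ≤ 9. Evaluating the double integral:

In polar coordinates (x = r cos θ, y = r sin θ, dA = r dr dθ) the integrand becomes 145r^4sin(θ)^4, so

    ∬_D (145y^4) dA = ∫_0^{2π} ∫_0^{3} (145r^4sin(θ)^4) · r dr dθ.

Inner (r from 0 to 3): 35235sin(θ)^4/2.
Outer (θ from 0 to 2π): 105705π/8.

Therefore ∮_C P dx + Q dy = 105705π/8.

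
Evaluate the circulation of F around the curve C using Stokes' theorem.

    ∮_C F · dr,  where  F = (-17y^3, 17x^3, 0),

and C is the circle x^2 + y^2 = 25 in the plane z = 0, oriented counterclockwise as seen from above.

Let S be the flat disk x^2 + y^2 ≤ 25 in the plane z = 0, with upward unit normal n̂ = ẑ. By Stokes' theorem,

    ∮_C F · dr = ∬_S (∇ × F) · n̂ dS = ∬_D (curl F)_z dA,

where D is the disk x^2 + y^2 ≤ 25.

Compute the curl of F = (-17y^3, 17x^3, 0):
    (∇ × F)_x = ∂F_z/∂y - ∂F_y/∂z = 0,
    (∇ × F)_y = ∂F_x/∂z - ∂F_z/∂x = 0,
    (∇ × F)_z = ∂F_y/∂x - ∂F_x/∂y = 51x^2 + 51y^2.

On z = 0, (curl F)_z = 51x^2 + 51y^2.

Convert to polar (x = r cos θ, y = r sin θ, dA = r dr dθ); the integrand becomes 51r^2, so

    ∬_D (curl F)_z dA = ∫_0^{2π} ∫_0^{5} (51r^2) · r dr dθ.

Inner (r from 0 to 5): 31875/4.
Outer (θ from 0 to 2π): 31875π/2.

Therefore ∮_C F · dr = 31875π/2.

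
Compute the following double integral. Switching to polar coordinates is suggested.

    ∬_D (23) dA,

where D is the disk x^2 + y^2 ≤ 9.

The region D is 0 ≤ r ≤ 3, 0 ≤ θ ≤ 2π in polar coordinates, where x = r cos(θ), y = r sin(θ), and dA = r dr dθ.

Under the substitution, the integrand becomes 23, so

    ∬_D (23) dA = ∫_{0}^{2π} ∫_{0}^{3} (23) · r dr dθ.

Inner integral (in r): ∫_{0}^{3} (23) · r dr = 207/2.

Outer integral (in θ): ∫_{0}^{2π} (207/2) dθ = 207π.

Therefore ∬_D (23) dA = 207π.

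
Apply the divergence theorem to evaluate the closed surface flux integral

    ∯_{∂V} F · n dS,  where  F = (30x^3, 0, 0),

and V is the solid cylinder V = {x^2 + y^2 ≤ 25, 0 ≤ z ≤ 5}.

By the divergence theorem,

    ∯_{∂V} F · n dS = ∭_V (∇ · F) dV.

Compute the divergence:
    ∇ · F = ∂F_x/∂x + ∂F_y/∂y + ∂F_z/∂z = 90x^2 + 0 + 0 = 90x^2.

In cylindrical coordinates, x = r cos(θ), y = r sin(θ), z = z, dV = r dr dθ dz, with 0 ≤ r ≤ 5, 0 ≤ θ ≤ 2π, 0 ≤ z ≤ 5.

The integrand, after substitution and multiplying by the volume element, becomes (90r^2cos(θ)^2) · r, so

    ∭_V (∇·F) dV = ∫_0^{2π} ∫_0^{5} ∫_0^{5} (90r^2cos(θ)^2) · r dz dr dθ.

Inner (z from 0 to 5): 450r^3cos(θ)^2.
Middle (r from 0 to 5): 140625cos(θ)^2/2.
Outer (θ from 0 to 2π): 140625π/2.

Therefore ∯_{∂V} F · n dS = 140625π/2.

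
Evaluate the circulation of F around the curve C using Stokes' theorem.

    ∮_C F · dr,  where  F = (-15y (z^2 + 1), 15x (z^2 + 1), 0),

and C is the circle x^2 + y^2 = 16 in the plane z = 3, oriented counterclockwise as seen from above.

Let S be the flat disk x^2 + y^2 ≤ 16 in the plane z = 3, with upward unit normal n̂ = ẑ. By Stokes' theorem,

    ∮_C F · dr = ∬_S (∇ × F) · n̂ dS = ∬_D (curl F)_z dA,

where D is the disk x^2 + y^2 ≤ 16.

Compute the curl of F = (-15y (z^2 + 1), 15x (z^2 + 1), 0):
    (∇ × F)_x = ∂F_z/∂y - ∂F_y/∂z = -30x z,
    (∇ × F)_y = ∂F_x/∂z - ∂F_z/∂x = -30y z,
    (∇ × F)_z = ∂F_y/∂x - ∂F_x/∂y = 30z^2 + 30.

On z = 3, (curl F)_z = 300.

Convert to polar (x = r cos θ, y = r sin θ, dA = r dr dθ); the integrand becomes 300, so

    ∬_D (curl F)_z dA = ∫_0^{2π} ∫_0^{4} (300) · r dr dθ.

Inner (r from 0 to 4): 2400.
Outer (θ from 0 to 2π): 4800π.

Therefore ∮_C F · dr = 4800π.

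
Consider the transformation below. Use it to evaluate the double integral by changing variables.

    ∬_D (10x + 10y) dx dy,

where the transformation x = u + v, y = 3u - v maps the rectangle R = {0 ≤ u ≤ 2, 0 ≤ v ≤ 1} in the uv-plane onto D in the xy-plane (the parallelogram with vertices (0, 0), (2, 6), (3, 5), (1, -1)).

Compute the Jacobian determinant of (x, y) with respect to (u, v):

    ∂(x,y)/∂(u,v) = | 1  1 | = (1)(-1) - (1)(3) = -4.
                   | 3  -1 |

Its absolute value is |J| = 4 (the area scaling factor).

Substituting x = u + v, y = 3u - v into the integrand,

    10x + 10y → 40u,

so the integral becomes

    ∬_R (40u) · |J| du dv = ∫_0^2 ∫_0^1 (160u) dv du.

Inner (v): 160u.
Outer (u): 320.

Therefore ∬_D (10x + 10y) dx dy = 320.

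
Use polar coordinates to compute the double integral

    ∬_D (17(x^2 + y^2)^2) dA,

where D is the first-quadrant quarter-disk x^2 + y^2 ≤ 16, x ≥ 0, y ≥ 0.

The region D is 0 ≤ r ≤ 4, 0 ≤ θ ≤ π/2 in polar coordinates, where x = r cos(θ), y = r sin(θ), and dA = r dr dθ.

Under the substitution, the integrand becomes 17r^4, so

    ∬_D (17(x^2 + y^2)^2) dA = ∫_{0}^{π/2} ∫_{0}^{4} (17r^4) · r dr dθ.

Inner integral (in r): ∫_{0}^{4} (17r^4) · r dr = 34816/3.

Outer integral (in θ): ∫_{0}^{π/2} (34816/3) dθ = 17408π/3.

Therefore ∬_D (17(x^2 + y^2)^2) dA = 17408π/3.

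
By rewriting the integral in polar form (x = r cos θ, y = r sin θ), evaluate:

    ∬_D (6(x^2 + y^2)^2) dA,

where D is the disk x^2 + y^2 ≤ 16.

The region D is 0 ≤ r ≤ 4, 0 ≤ θ ≤ 2π in polar coordinates, where x = r cos(θ), y = r sin(θ), and dA = r dr dθ.

Under the substitution, the integrand becomes 6r^4, so

    ∬_D (6(x^2 + y^2)^2) dA = ∫_{0}^{2π} ∫_{0}^{4} (6r^4) · r dr dθ.

Inner integral (in r): ∫_{0}^{4} (6r^4) · r dr = 4096.

Outer integral (in θ): ∫_{0}^{2π} (4096) dθ = 8192π.

Therefore ∬_D (6(x^2 + y^2)^2) dA = 8192π.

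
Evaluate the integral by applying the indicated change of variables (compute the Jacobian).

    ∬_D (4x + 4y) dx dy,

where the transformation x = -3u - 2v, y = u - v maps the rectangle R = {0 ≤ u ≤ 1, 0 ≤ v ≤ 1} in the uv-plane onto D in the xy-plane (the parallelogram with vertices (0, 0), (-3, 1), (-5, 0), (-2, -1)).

Compute the Jacobian determinant of (x, y) with respect to (u, v):

    ∂(x,y)/∂(u,v) = | -3  -2 | = (-3)(-1) - (-2)(1) = 5.
                   | 1  -1 |

Its absolute value is |J| = 5 (the area scaling factor).

Substituting x = -3u - 2v, y = u - v into the integrand,

    4x + 4y → -8u - 12v,

so the integral becomes

    ∬_R (-8u - 12v) · |J| du dv = ∫_0^1 ∫_0^1 (-40u - 60v) dv du.

Inner (v): -40u - 30.
Outer (u): -50.

Therefore ∬_D (4x + 4y) dx dy = -50.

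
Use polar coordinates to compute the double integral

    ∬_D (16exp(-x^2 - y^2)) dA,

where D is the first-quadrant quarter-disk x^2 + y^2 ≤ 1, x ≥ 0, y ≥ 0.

The region D is 0 ≤ r ≤ 1, 0 ≤ θ ≤ π/2 in polar coordinates, where x = r cos(θ), y = r sin(θ), and dA = r dr dθ.

Under the substitution, the integrand becomes 16exp(-r^2), so

    ∬_D (16exp(-x^2 - y^2)) dA = ∫_{0}^{π/2} ∫_{0}^{1} (16exp(-r^2)) · r dr dθ.

Inner integral (in r): ∫_{0}^{1} (16exp(-r^2)) · r dr = 8 - 8exp(-1).

Outer integral (in θ): ∫_{0}^{π/2} (8 - 8exp(-1)) dθ = -4π exp(-1) + 4π.

Therefore ∬_D (16exp(-x^2 - y^2)) dA = -4π exp(-1) + 4π.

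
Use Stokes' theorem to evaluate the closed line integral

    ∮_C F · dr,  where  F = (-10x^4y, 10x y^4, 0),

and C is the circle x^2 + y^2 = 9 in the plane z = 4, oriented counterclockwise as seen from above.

Let S be the flat disk x^2 + y^2 ≤ 9 in the plane z = 4, with upward unit normal n̂ = ẑ. By Stokes' theorem,

    ∮_C F · dr = ∬_S (∇ × F) · n̂ dS = ∬_D (curl F)_z dA,

where D is the disk x^2 + y^2 ≤ 9.

Compute the curl of F = (-10x^4y, 10x y^4, 0):
    (∇ × F)_x = ∂F_z/∂y - ∂F_y/∂z = 0,
    (∇ × F)_y = ∂F_x/∂z - ∂F_z/∂x = 0,
    (∇ × F)_z = ∂F_y/∂x - ∂F_x/∂y = 10x^4 + 10y^4.

On z = 4, (curl F)_z = 10x^4 + 10y^4.

Convert to polar (x = r cos θ, y = r sin θ, dA = r dr dθ); the integrand becomes 10r^4(sin(θ)^4 + cos(θ)^4), so

    ∬_D (curl F)_z dA = ∫_0^{2π} ∫_0^{3} (10r^4(sin(θ)^4 + cos(θ)^4)) · r dr dθ.

Inner (r from 0 to 3): 1215sin(θ)^4 + 1215cos(θ)^4.
Outer (θ from 0 to 2π): 3645π/2.

Therefore ∮_C F · dr = 3645π/2.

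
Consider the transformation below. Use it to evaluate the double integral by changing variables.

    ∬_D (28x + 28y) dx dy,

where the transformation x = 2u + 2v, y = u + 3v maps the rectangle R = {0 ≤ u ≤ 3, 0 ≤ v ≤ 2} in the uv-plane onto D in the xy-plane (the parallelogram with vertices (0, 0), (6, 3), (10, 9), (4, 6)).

Compute the Jacobian determinant of (x, y) with respect to (u, v):

    ∂(x,y)/∂(u,v) = | 2  2 | = (2)(3) - (2)(1) = 4.
                   | 1  3 |

Its absolute value is |J| = 4 (the area scaling factor).

Substituting x = 2u + 2v, y = u + 3v into the integrand,

    28x + 28y → 84u + 140v,

so the integral becomes

    ∬_R (84u + 140v) · |J| du dv = ∫_0^3 ∫_0^2 (336u + 560v) dv du.

Inner (v): 672u + 1120.
Outer (u): 6384.

Therefore ∬_D (28x + 28y) dx dy = 6384.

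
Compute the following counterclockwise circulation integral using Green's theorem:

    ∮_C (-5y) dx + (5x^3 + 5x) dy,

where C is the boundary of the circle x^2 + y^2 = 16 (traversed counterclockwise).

Green's theorem converts the closed line integral into a double integral over the enclosed region D:

    ∮_C P dx + Q dy = ∬_D (∂Q/∂x - ∂P/∂y) dA.

Here P = -5y, Q = 5x^3 + 5x, so

    ∂Q/∂x = 15x^2 + 5,    ∂P/∂y = -5,
    ∂Q/∂x - ∂P/∂y = 15x^2 + 10.

D is the region x^2 + y^2 ≤ 16. Evaluating the double integral:

In polar coordinates (x = r cos θ, y = r sin θ, dA = r dr dθ) the integrand becomes 15r^2cos(θ)^2 + 10, so

    ∬_D (15x^2 + 10) dA = ∫_0^{2π} ∫_0^{4} (15r^2cos(θ)^2 + 10) · r dr dθ.

Inner (r from 0 to 4): 960cos(θ)^2 + 80.
Outer (θ from 0 to 2π): 1120π.

Therefore ∮_C P dx + Q dy = 1120π.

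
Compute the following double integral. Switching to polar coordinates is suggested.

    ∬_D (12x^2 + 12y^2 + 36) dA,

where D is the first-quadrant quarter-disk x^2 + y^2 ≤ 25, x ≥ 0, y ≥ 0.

The region D is 0 ≤ r ≤ 5, 0 ≤ θ ≤ π/2 in polar coordinates, where x = r cos(θ), y = r sin(θ), and dA = r dr dθ.

Under the substitution, the integrand becomes 12r^2 + 36, so

    ∬_D (12x^2 + 12y^2 + 36) dA = ∫_{0}^{π/2} ∫_{0}^{5} (12r^2 + 36) · r dr dθ.

Inner integral (in r): ∫_{0}^{5} (12r^2 + 36) · r dr = 2325.

Outer integral (in θ): ∫_{0}^{π/2} (2325) dθ = 2325π/2.

Therefore ∬_D (12x^2 + 12y^2 + 36) dA = 2325π/2.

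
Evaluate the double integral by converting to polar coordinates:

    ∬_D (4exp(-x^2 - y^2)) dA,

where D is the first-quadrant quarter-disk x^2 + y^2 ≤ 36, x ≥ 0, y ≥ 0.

The region D is 0 ≤ r ≤ 6, 0 ≤ θ ≤ π/2 in polar coordinates, where x = r cos(θ), y = r sin(θ), and dA = r dr dθ.

Under the substitution, the integrand becomes 4exp(-r^2), so

    ∬_D (4exp(-x^2 - y^2)) dA = ∫_{0}^{π/2} ∫_{0}^{6} (4exp(-r^2)) · r dr dθ.

Inner integral (in r): ∫_{0}^{6} (4exp(-r^2)) · r dr = 2 - 2exp(-36).

Outer integral (in θ): ∫_{0}^{π/2} (2 - 2exp(-36)) dθ = -π exp(-36) + π.

Therefore ∬_D (4exp(-x^2 - y^2)) dA = -π exp(-36) + π.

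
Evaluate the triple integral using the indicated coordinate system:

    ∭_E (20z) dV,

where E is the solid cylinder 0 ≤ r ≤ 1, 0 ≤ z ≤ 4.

In cylindrical coordinates, x = r cos(θ), y = r sin(θ), z = z, and dV = r dr dθ dz.

The integrand becomes 20z, so

    ∭_E (20z) dV = ∫_{0}^{2π} ∫_{0}^{1} ∫_{0}^{4} (20z) · r dz dr dθ.

Inner (z): 160r.
Middle (r from 0 to 1): 80.
Outer (θ): 160π.

Therefore the triple integral equals 160π.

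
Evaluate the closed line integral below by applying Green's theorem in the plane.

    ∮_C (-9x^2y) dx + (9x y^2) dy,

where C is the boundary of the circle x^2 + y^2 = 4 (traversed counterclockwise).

Green's theorem converts the closed line integral into a double integral over the enclosed region D:

    ∮_C P dx + Q dy = ∬_D (∂Q/∂x - ∂P/∂y) dA.

Here P = -9x^2y, Q = 9x y^2, so

    ∂Q/∂x = 9y^2,    ∂P/∂y = -9x^2,
    ∂Q/∂x - ∂P/∂y = 9x^2 + 9y^2.

D is the region x^2 + y^2 ≤ 4. Evaluating the double integral:

In polar coordinates (x = r cos θ, y = r sin θ, dA = r dr dθ) the integrand becomes 9r^2, so

    ∬_D (9x^2 + 9y^2) dA = ∫_0^{2π} ∫_0^{2} (9r^2) · r dr dθ.

Inner (r from 0 to 2): 36.
Outer (θ from 0 to 2π): 72π.

Therefore ∮_C P dx + Q dy = 72π.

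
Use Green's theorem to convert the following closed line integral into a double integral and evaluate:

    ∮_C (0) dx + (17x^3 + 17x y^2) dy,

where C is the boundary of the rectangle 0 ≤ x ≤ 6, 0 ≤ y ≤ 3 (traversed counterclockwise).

Green's theorem converts the closed line integral into a double integral over the enclosed region D:

    ∮_C P dx + Q dy = ∬_D (∂Q/∂x - ∂P/∂y) dA.

Here P = 0, Q = 17x^3 + 17x y^2, so

    ∂Q/∂x = 51x^2 + 17y^2,    ∂P/∂y = 0,
    ∂Q/∂x - ∂P/∂y = 51x^2 + 17y^2.

D is the region 0 ≤ x ≤ 6, 0 ≤ y ≤ 3. Evaluating the double integral:

    ∬_D (51x^2 + 17y^2) dA = ∫_0^{6} ∫_0^{3} (51x^2 + 17y^2) dy dx.

Inner (y from 0 to 3): 153x^2 + 153.
Outer (x from 0 to 6): 11934.

Therefore ∮_C P dx + Q dy = 11934.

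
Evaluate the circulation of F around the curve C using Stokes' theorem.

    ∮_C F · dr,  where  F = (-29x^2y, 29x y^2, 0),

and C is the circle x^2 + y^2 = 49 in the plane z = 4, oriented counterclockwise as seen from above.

Let S be the flat disk x^2 + y^2 ≤ 49 in the plane z = 4, with upward unit normal n̂ = ẑ. By Stokes' theorem,

    ∮_C F · dr = ∬_S (∇ × F) · n̂ dS = ∬_D (curl F)_z dA,

where D is the disk x^2 + y^2 ≤ 49.

Compute the curl of F = (-29x^2y, 29x y^2, 0):
    (∇ × F)_x = ∂F_z/∂y - ∂F_y/∂z = 0,
    (∇ × F)_y = ∂F_x/∂z - ∂F_z/∂x = 0,
    (∇ × F)_z = ∂F_y/∂x - ∂F_x/∂y = 29x^2 + 29y^2.

On z = 4, (curl F)_z = 29x^2 + 29y^2.

Convert to polar (x = r cos θ, y = r sin θ, dA = r dr dθ); the integrand becomes 29r^2, so

    ∬_D (curl F)_z dA = ∫_0^{2π} ∫_0^{7} (29r^2) · r dr dθ.

Inner (r from 0 to 7): 69629/4.
Outer (θ from 0 to 2π): 69629π/2.

Therefore ∮_C F · dr = 69629π/2.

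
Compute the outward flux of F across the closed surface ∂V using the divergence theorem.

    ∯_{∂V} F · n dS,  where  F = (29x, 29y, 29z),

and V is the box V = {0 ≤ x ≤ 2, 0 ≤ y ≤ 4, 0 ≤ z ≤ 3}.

By the divergence theorem,

    ∯_{∂V} F · n dS = ∭_V (∇ · F) dV.

Compute the divergence:
    ∇ · F = ∂F_x/∂x + ∂F_y/∂y + ∂F_z/∂z = 29 + 29 + 29 = 87.

V is a rectangular box, so dV = dx dy dz with 0 ≤ x ≤ 2, 0 ≤ y ≤ 4, 0 ≤ z ≤ 3.

Integrate (87) over V as an iterated integral:

    ∭_V (∇·F) dV = ∫_0^{2} ∫_0^{4} ∫_0^{3} (87) dz dy dx.

Inner (z from 0 to 3): 261.
Middle (y from 0 to 4): 1044.
Outer (x from 0 to 2): 2088.

Therefore ∯_{∂V} F · n dS = 2088.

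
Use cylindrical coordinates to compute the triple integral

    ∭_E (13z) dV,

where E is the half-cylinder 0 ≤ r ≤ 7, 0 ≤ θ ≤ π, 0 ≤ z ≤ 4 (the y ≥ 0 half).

In cylindrical coordinates, x = r cos(θ), y = r sin(θ), z = z, and dV = r dr dθ dz.

The integrand becomes 13z, so

    ∭_E (13z) dV = ∫_{0}^{π} ∫_{0}^{7} ∫_{0}^{4} (13z) · r dz dr dθ.

Inner (z): 104r.
Middle (r from 0 to 7): 2548.
Outer (θ): 2548π.

Therefore the triple integral equals 2548π.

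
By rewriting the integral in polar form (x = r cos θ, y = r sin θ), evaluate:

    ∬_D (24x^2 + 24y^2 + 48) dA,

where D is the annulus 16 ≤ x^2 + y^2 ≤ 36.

The region D is 4 ≤ r ≤ 6, 0 ≤ θ ≤ 2π in polar coordinates, where x = r cos(θ), y = r sin(θ), and dA = r dr dθ.

Under the substitution, the integrand becomes 24r^2 + 48, so

    ∬_D (24x^2 + 24y^2 + 48) dA = ∫_{0}^{2π} ∫_{4}^{6} (24r^2 + 48) · r dr dθ.

Inner integral (in r): ∫_{4}^{6} (24r^2 + 48) · r dr = 6720.

Outer integral (in θ): ∫_{0}^{2π} (6720) dθ = 13440π.

Therefore ∬_D (24x^2 + 24y^2 + 48) dA = 13440π.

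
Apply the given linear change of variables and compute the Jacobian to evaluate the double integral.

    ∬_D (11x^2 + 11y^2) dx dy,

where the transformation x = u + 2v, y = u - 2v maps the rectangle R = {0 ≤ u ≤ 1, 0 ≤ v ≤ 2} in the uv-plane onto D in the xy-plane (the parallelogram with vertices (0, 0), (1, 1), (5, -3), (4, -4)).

Compute the Jacobian determinant of (x, y) with respect to (u, v):

    ∂(x,y)/∂(u,v) = | 1  2 | = (1)(-2) - (2)(1) = -4.
                   | 1  -2 |

Its absolute value is |J| = 4 (the area scaling factor).

Substituting x = u + 2v, y = u - 2v into the integrand,

    11x^2 + 11y^2 → 22u^2 + 88v^2,

so the integral becomes

    ∬_R (22u^2 + 88v^2) · |J| du dv = ∫_0^1 ∫_0^2 (88u^2 + 352v^2) dv du.

Inner (v): 176u^2 + 2816/3.
Outer (u): 2992/3.

Therefore ∬_D (11x^2 + 11y^2) dx dy = 2992/3.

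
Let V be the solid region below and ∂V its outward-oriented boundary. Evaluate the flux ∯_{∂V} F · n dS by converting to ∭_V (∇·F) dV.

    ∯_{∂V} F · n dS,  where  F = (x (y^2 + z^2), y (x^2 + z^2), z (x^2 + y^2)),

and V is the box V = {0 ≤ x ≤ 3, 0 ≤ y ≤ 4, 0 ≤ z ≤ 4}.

By the divergence theorem,

    ∯_{∂V} F · n dS = ∭_V (∇ · F) dV.

Compute the divergence:
    ∇ · F = ∂F_x/∂x + ∂F_y/∂y + ∂F_z/∂z = y^2 + z^2 + x^2 + z^2 + x^2 + y^2 = 2x^2 + 2y^2 + 2z^2.

V is a rectangular box, so dV = dx dy dz with 0 ≤ x ≤ 3, 0 ≤ y ≤ 4, 0 ≤ z ≤ 4.

Integrate (2x^2 + 2y^2 + 2z^2) over V as an iterated integral:

    ∭_V (∇·F) dV = ∫_0^{3} ∫_0^{4} ∫_0^{4} (2x^2 + 2y^2 + 2z^2) dz dy dx.

Inner (z from 0 to 4): 8x^2 + 8y^2 + 128/3.
Middle (y from 0 to 4): 32x^2 + 1024/3.
Outer (x from 0 to 3): 1312.

Therefore ∯_{∂V} F · n dS = 1312.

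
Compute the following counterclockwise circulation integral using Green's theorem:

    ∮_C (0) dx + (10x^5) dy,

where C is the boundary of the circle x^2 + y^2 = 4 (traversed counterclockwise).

Green's theorem converts the closed line integral into a double integral over the enclosed region D:

    ∮_C P dx + Q dy = ∬_D (∂Q/∂x - ∂P/∂y) dA.

Here P = 0, Q = 10x^5, so

    ∂Q/∂x = 50x^4,    ∂P/∂y = 0,
    ∂Q/∂x - ∂P/∂y = 50x^4.

D is the region x^2 + y^2 ≤ 4. Evaluating the double integral:

In polar coordinates (x = r cos θ, y = r sin θ, dA = r dr dθ) the integrand becomes 50r^4cos(θ)^4, so

    ∬_D (50x^4) dA = ∫_0^{2π} ∫_0^{2} (50r^4cos(θ)^4) · r dr dθ.

Inner (r from 0 to 2): 1600cos(θ)^4/3.
Outer (θ from 0 to 2π): 400π.

Therefore ∮_C P dx + Q dy = 400π.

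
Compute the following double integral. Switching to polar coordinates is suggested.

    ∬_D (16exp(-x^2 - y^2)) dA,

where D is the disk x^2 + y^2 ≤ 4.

The region D is 0 ≤ r ≤ 2, 0 ≤ θ ≤ 2π in polar coordinates, where x = r cos(θ), y = r sin(θ), and dA = r dr dθ.

Under the substitution, the integrand becomes 16exp(-r^2), so

    ∬_D (16exp(-x^2 - y^2)) dA = ∫_{0}^{2π} ∫_{0}^{2} (16exp(-r^2)) · r dr dθ.

Inner integral (in r): ∫_{0}^{2} (16exp(-r^2)) · r dr = 8 - 8exp(-4).

Outer integral (in θ): ∫_{0}^{2π} (8 - 8exp(-4)) dθ = -16π exp(-4) + 16π.

Therefore ∬_D (16exp(-x^2 - y^2)) dA = -16π exp(-4) + 16π.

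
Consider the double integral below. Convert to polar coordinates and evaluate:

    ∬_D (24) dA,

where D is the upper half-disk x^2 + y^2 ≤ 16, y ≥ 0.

The region D is 0 ≤ r ≤ 4, 0 ≤ θ ≤ π in polar coordinates, where x = r cos(θ), y = r sin(θ), and dA = r dr dθ.

Under the substitution, the integrand becomes 24, so

    ∬_D (24) dA = ∫_{0}^{π} ∫_{0}^{4} (24) · r dr dθ.

Inner integral (in r): ∫_{0}^{4} (24) · r dr = 192.

Outer integral (in θ): ∫_{0}^{π} (192) dθ = 192π.

Therefore ∬_D (24) dA = 192π.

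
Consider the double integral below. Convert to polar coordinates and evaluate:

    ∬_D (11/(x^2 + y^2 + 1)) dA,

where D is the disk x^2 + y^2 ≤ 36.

The region D is 0 ≤ r ≤ 6, 0 ≤ θ ≤ 2π in polar coordinates, where x = r cos(θ), y = r sin(θ), and dA = r dr dθ.

Under the substitution, the integrand becomes 11/(r^2 + 1), so

    ∬_D (11/(x^2 + y^2 + 1)) dA = ∫_{0}^{2π} ∫_{0}^{6} (11/(r^2 + 1)) · r dr dθ.

Inner integral (in r): ∫_{0}^{6} (11/(r^2 + 1)) · r dr = 11log(37)/2.

Outer integral (in θ): ∫_{0}^{2π} (11log(37)/2) dθ = 11π log(37).

Therefore ∬_D (11/(x^2 + y^2 + 1)) dA = 11π log(37).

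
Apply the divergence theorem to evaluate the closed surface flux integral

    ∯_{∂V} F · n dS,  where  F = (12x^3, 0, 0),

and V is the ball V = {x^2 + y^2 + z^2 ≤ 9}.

By the divergence theorem,

    ∯_{∂V} F · n dS = ∭_V (∇ · F) dV.

Compute the divergence:
    ∇ · F = ∂F_x/∂x + ∂F_y/∂y + ∂F_z/∂z = 36x^2 + 0 + 0 = 36x^2.

In spherical coordinates, x = ρ sin(φ) cos(θ), y = ρ sin(φ) sin(θ), z = ρ cos(φ), dV = ρ^2 sin(φ) dρ dφ dθ, with 0 ≤ ρ ≤ 3, 0 ≤ φ ≤ π, 0 ≤ θ ≤ 2π.

The integrand, after substitution and multiplying by the volume element, becomes (36ρ^2sin(φ)^2cos(θ)^2) · ρ^2 sin(φ), so

    ∭_V (∇·F) dV = ∫_0^{2π} ∫_0^{π} ∫_0^{3} (36ρ^2sin(φ)^2cos(θ)^2) · ρ^2 sin(φ) dρ dφ dθ.

Inner (ρ from 0 to 3): 8748sin(φ)^3cos(θ)^2/5.
Middle (φ from 0 to π): 11664cos(θ)^2/5.
Outer (θ from 0 to 2π): 11664π/5.

Therefore ∯_{∂V} F · n dS = 11664π/5.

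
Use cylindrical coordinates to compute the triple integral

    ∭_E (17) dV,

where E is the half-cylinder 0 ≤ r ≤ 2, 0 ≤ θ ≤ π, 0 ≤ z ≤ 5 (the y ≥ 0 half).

In cylindrical coordinates, x = r cos(θ), y = r sin(θ), z = z, and dV = r dr dθ dz.

The integrand becomes 17, so

    ∭_E (17) dV = ∫_{0}^{π} ∫_{0}^{2} ∫_{0}^{5} (17) · r dz dr dθ.

Inner (z): 85r.
Middle (r from 0 to 2): 170.
Outer (θ): 170π.

Therefore the triple integral equals 170π.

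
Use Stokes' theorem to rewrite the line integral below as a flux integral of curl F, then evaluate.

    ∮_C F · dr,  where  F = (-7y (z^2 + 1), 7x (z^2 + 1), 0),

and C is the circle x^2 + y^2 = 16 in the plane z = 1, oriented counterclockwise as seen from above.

Let S be the flat disk x^2 + y^2 ≤ 16 in the plane z = 1, with upward unit normal n̂ = ẑ. By Stokes' theorem,

    ∮_C F · dr = ∬_S (∇ × F) · n̂ dS = ∬_D (curl F)_z dA,

where D is the disk x^2 + y^2 ≤ 16.

Compute the curl of F = (-7y (z^2 + 1), 7x (z^2 + 1), 0):
    (∇ × F)_x = ∂F_z/∂y - ∂F_y/∂z = -14x z,
    (∇ × F)_y = ∂F_x/∂z - ∂F_z/∂x = -14y z,
    (∇ × F)_z = ∂F_y/∂x - ∂F_x/∂y = 14z^2 + 14.

On z = 1, (curl F)_z = 28.

Convert to polar (x = r cos θ, y = r sin θ, dA = r dr dθ); the integrand becomes 28, so

    ∬_D (curl F)_z dA = ∫_0^{2π} ∫_0^{4} (28) · r dr dθ.

Inner (r from 0 to 4): 224.
Outer (θ from 0 to 2π): 448π.

Therefore ∮_C F · dr = 448π.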